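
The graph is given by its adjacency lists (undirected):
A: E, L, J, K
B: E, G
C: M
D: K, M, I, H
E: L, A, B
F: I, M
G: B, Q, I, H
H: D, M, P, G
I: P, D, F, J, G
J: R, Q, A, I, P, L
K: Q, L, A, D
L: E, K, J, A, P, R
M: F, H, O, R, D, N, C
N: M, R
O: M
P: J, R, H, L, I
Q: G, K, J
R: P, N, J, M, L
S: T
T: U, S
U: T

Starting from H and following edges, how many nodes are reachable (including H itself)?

18

BFS from H visits: H, D, M, P, G, K, I, F, O, R, N, C, J, L, B, Q, A, E
Reachable nodes: 18 of 21 total.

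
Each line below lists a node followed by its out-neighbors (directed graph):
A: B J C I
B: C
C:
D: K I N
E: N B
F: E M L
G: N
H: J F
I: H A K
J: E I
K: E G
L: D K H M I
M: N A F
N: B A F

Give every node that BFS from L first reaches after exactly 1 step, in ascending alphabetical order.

Level 0: L
Level 1: D, H, I, K, M
Level 2: A, E, F, G, J, N
Level 3: B, C

D, H, I, K, M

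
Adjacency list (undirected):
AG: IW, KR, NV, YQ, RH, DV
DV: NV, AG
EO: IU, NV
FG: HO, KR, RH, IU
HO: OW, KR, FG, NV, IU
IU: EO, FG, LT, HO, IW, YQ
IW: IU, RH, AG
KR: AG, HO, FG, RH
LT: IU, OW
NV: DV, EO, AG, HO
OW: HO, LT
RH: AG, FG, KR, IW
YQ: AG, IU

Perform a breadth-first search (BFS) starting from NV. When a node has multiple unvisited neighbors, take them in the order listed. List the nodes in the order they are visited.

NV, DV, EO, AG, HO, IU, IW, KR, YQ, RH, OW, FG, LT

Visit NV; enqueue DV, EO, AG, HO → queue [DV, EO, AG, HO]
Visit DV → queue [EO, AG, HO]
Visit EO; enqueue IU → queue [AG, HO, IU]
Visit AG; enqueue IW, KR, YQ, RH → queue [HO, IU, IW, KR, YQ, RH]
Visit HO; enqueue OW, FG → queue [IU, IW, KR, YQ, RH, OW, FG]
Visit IU; enqueue LT → queue [IW, KR, YQ, RH, OW, FG, LT]
Visit IW → queue [KR, YQ, RH, OW, FG, LT]
Visit KR → queue [YQ, RH, OW, FG, LT]
Visit YQ → queue [RH, OW, FG, LT]
Visit RH → queue [OW, FG, LT]
Visit OW → queue [FG, LT]
Visit FG → queue [LT]
Visit LT → queue []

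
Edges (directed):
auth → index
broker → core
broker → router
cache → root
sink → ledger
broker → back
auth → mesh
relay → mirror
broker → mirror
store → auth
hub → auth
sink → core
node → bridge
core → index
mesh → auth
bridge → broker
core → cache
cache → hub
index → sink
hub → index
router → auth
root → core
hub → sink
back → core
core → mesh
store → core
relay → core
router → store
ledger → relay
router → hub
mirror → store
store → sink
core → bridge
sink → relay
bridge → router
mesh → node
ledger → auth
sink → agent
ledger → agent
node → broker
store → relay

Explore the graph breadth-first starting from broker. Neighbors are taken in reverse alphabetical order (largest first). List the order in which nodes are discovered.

Visit broker; enqueue router, mirror, core, back → queue [router, mirror, core, back]
Visit router; enqueue store, hub, auth → queue [mirror, core, back, store, hub, auth]
Visit mirror → queue [core, back, store, hub, auth]
Visit core; enqueue mesh, index, cache, bridge → queue [back, store, hub, auth, mesh, index, cache, bridge]
Visit back → queue [store, hub, auth, mesh, index, cache, bridge]
Visit store; enqueue sink, relay → queue [hub, auth, mesh, index, cache, bridge, sink, relay]
Visit hub → queue [auth, mesh, index, cache, bridge, sink, relay]
Visit auth → queue [mesh, index, cache, bridge, sink, relay]
Visit mesh; enqueue node → queue [index, cache, bridge, sink, relay, node]
Visit index → queue [cache, bridge, sink, relay, node]
Visit cache; enqueue root → queue [bridge, sink, relay, node, root]
Visit bridge → queue [sink, relay, node, root]
Visit sink; enqueue ledger, agent → queue [relay, node, root, ledger, agent]
Visit relay → queue [node, root, ledger, agent]
Visit node → queue [root, ledger, agent]
Visit root → queue [ledger, agent]
Visit ledger → queue [agent]
Visit agent → queue []

broker, router, mirror, core, back, store, hub, auth, mesh, index, cache, bridge, sink, relay, node, root, ledger, agent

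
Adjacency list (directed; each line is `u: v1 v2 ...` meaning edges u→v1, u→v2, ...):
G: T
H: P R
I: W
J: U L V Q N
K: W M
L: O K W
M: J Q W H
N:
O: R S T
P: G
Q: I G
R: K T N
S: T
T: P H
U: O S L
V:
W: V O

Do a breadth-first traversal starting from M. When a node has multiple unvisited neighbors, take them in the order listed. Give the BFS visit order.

M -> J -> Q -> W -> H -> U -> L -> V -> N -> I -> G -> O -> P -> R -> S -> K -> T

Visit M; enqueue J, Q, W, H → queue [J, Q, W, H]
Visit J; enqueue U, L, V, N → queue [Q, W, H, U, L, V, N]
Visit Q; enqueue I, G → queue [W, H, U, L, V, N, I, G]
Visit W; enqueue O → queue [H, U, L, V, N, I, G, O]
Visit H; enqueue P, R → queue [U, L, V, N, I, G, O, P, R]
Visit U; enqueue S → queue [L, V, N, I, G, O, P, R, S]
Visit L; enqueue K → queue [V, N, I, G, O, P, R, S, K]
Visit V → queue [N, I, G, O, P, R, S, K]
Visit N → queue [I, G, O, P, R, S, K]
Visit I → queue [G, O, P, R, S, K]
Visit G; enqueue T → queue [O, P, R, S, K, T]
Visit O → queue [P, R, S, K, T]
Visit P → queue [R, S, K, T]
Visit R → queue [S, K, T]
Visit S → queue [K, T]
Visit K → queue [T]
Visit T → queue []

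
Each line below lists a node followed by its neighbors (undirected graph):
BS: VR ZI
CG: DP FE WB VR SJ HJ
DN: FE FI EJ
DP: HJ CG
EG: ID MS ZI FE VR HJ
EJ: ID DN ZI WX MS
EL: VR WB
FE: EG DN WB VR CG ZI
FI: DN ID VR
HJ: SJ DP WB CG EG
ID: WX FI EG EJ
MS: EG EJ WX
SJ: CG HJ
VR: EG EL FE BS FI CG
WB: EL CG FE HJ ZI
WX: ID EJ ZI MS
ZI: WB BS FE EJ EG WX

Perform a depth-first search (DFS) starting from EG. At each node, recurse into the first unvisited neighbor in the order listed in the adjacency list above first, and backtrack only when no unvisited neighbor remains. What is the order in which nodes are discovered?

EG → ID → WX → EJ → DN → FE → WB → EL → VR → BS → ZI → FI → CG → DP → HJ → SJ → MS

Visit EG
EG → ID
ID → WX
WX → EJ
EJ → DN
DN → FE
FE → WB
WB → EL
EL → VR
VR → BS
BS → ZI
VR → FI
VR → CG
CG → DP
DP → HJ
HJ → SJ
EJ → MS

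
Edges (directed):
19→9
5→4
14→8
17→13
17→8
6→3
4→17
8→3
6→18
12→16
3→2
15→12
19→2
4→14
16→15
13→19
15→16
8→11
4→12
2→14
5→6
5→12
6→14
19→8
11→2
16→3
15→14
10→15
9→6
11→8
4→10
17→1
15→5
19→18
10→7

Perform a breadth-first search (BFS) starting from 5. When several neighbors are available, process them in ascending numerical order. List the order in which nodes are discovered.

5 4 6 12 10 14 17 3 18 16 7 15 8 1 13 2 11 19 9

Visit 5; enqueue 4, 6, 12 → queue [4, 6, 12]
Visit 4; enqueue 10, 14, 17 → queue [6, 12, 10, 14, 17]
Visit 6; enqueue 3, 18 → queue [12, 10, 14, 17, 3, 18]
Visit 12; enqueue 16 → queue [10, 14, 17, 3, 18, 16]
Visit 10; enqueue 7, 15 → queue [14, 17, 3, 18, 16, 7, 15]
Visit 14; enqueue 8 → queue [17, 3, 18, 16, 7, 15, 8]
Visit 17; enqueue 1, 13 → queue [3, 18, 16, 7, 15, 8, 1, 13]
Visit 3; enqueue 2 → queue [18, 16, 7, 15, 8, 1, 13, 2]
Visit 18 → queue [16, 7, 15, 8, 1, 13, 2]
Visit 16 → queue [7, 15, 8, 1, 13, 2]
Visit 7 → queue [15, 8, 1, 13, 2]
Visit 15 → queue [8, 1, 13, 2]
Visit 8; enqueue 11 → queue [1, 13, 2, 11]
Visit 1 → queue [13, 2, 11]
Visit 13; enqueue 19 → queue [2, 11, 19]
Visit 2 → queue [11, 19]
Visit 11 → queue [19]
Visit 19; enqueue 9 → queue [9]
Visit 9 → queue []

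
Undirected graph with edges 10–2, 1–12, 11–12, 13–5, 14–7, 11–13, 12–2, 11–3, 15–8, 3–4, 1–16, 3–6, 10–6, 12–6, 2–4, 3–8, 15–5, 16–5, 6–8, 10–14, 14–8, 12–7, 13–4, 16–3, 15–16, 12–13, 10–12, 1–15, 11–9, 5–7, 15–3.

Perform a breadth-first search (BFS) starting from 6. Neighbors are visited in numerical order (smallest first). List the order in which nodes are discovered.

6 → 3 → 8 → 10 → 12 → 4 → 11 → 15 → 16 → 14 → 2 → 1 → 7 → 13 → 9 → 5

Visit 6; enqueue 3, 8, 10, 12 → queue [3, 8, 10, 12]
Visit 3; enqueue 4, 11, 15, 16 → queue [8, 10, 12, 4, 11, 15, 16]
Visit 8; enqueue 14 → queue [10, 12, 4, 11, 15, 16, 14]
Visit 10; enqueue 2 → queue [12, 4, 11, 15, 16, 14, 2]
Visit 12; enqueue 1, 7, 13 → queue [4, 11, 15, 16, 14, 2, 1, 7, 13]
Visit 4 → queue [11, 15, 16, 14, 2, 1, 7, 13]
Visit 11; enqueue 9 → queue [15, 16, 14, 2, 1, 7, 13, 9]
Visit 15; enqueue 5 → queue [16, 14, 2, 1, 7, 13, 9, 5]
Visit 16 → queue [14, 2, 1, 7, 13, 9, 5]
Visit 14 → queue [2, 1, 7, 13, 9, 5]
Visit 2 → queue [1, 7, 13, 9, 5]
Visit 1 → queue [7, 13, 9, 5]
Visit 7 → queue [13, 9, 5]
Visit 13 → queue [9, 5]
Visit 9 → queue [5]
Visit 5 → queue []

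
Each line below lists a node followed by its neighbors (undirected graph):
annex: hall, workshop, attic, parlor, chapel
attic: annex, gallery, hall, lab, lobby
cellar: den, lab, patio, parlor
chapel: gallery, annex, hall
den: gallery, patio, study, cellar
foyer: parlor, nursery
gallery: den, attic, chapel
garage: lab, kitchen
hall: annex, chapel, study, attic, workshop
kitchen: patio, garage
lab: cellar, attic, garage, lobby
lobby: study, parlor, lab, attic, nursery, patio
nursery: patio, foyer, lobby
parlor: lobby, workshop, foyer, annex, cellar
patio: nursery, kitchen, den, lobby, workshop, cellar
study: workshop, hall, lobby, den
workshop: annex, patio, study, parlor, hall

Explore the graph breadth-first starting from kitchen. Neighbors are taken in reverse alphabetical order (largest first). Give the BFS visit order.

kitchen, patio, garage, workshop, nursery, lobby, den, cellar, lab, study, parlor, hall, annex, foyer, attic, gallery, chapel

Visit kitchen; enqueue patio, garage → queue [patio, garage]
Visit patio; enqueue workshop, nursery, lobby, den, cellar → queue [garage, workshop, nursery, lobby, den, cellar]
Visit garage; enqueue lab → queue [workshop, nursery, lobby, den, cellar, lab]
Visit workshop; enqueue study, parlor, hall, annex → queue [nursery, lobby, den, cellar, lab, study, parlor, hall, annex]
Visit nursery; enqueue foyer → queue [lobby, den, cellar, lab, study, parlor, hall, annex, foyer]
Visit lobby; enqueue attic → queue [den, cellar, lab, study, parlor, hall, annex, foyer, attic]
Visit den; enqueue gallery → queue [cellar, lab, study, parlor, hall, annex, foyer, attic, gallery]
Visit cellar → queue [lab, study, parlor, hall, annex, foyer, attic, gallery]
Visit lab → queue [study, parlor, hall, annex, foyer, attic, gallery]
Visit study → queue [parlor, hall, annex, foyer, attic, gallery]
Visit parlor → queue [hall, annex, foyer, attic, gallery]
Visit hall; enqueue chapel → queue [annex, foyer, attic, gallery, chapel]
Visit annex → queue [foyer, attic, gallery, chapel]
Visit foyer → queue [attic, gallery, chapel]
Visit attic → queue [gallery, chapel]
Visit gallery → queue [chapel]
Visit chapel → queue []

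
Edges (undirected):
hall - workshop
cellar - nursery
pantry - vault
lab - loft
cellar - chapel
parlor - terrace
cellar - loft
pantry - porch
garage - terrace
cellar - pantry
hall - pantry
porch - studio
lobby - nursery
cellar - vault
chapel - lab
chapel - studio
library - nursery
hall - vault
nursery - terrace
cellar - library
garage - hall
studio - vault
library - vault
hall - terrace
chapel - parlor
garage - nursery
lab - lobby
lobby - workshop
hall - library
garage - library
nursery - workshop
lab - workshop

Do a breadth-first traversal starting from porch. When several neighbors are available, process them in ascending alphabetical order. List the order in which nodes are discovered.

Visit porch; enqueue pantry, studio → queue [pantry, studio]
Visit pantry; enqueue cellar, hall, vault → queue [studio, cellar, hall, vault]
Visit studio; enqueue chapel → queue [cellar, hall, vault, chapel]
Visit cellar; enqueue library, loft, nursery → queue [hall, vault, chapel, library, loft, nursery]
Visit hall; enqueue garage, terrace, workshop → queue [vault, chapel, library, loft, nursery, garage, terrace, workshop]
Visit vault → queue [chapel, library, loft, nursery, garage, terrace, workshop]
Visit chapel; enqueue lab, parlor → queue [library, loft, nursery, garage, terrace, workshop, lab, parlor]
Visit library → queue [loft, nursery, garage, terrace, workshop, lab, parlor]
Visit loft → queue [nursery, garage, terrace, workshop, lab, parlor]
Visit nursery; enqueue lobby → queue [garage, terrace, workshop, lab, parlor, lobby]
Visit garage → queue [terrace, workshop, lab, parlor, lobby]
Visit terrace → queue [workshop, lab, parlor, lobby]
Visit workshop → queue [lab, parlor, lobby]
Visit lab → queue [parlor, lobby]
Visit parlor → queue [lobby]
Visit lobby → queue []

porch pantry studio cellar hall vault chapel library loft nursery garage terrace workshop lab parlor lobby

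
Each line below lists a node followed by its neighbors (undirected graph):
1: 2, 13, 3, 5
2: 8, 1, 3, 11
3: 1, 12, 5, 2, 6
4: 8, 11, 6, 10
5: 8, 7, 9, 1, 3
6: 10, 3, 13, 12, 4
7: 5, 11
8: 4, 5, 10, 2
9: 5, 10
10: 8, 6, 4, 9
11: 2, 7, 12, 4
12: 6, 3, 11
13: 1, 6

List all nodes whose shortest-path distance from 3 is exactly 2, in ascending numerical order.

4, 7, 8, 9, 10, 11, 13

Level 0: 3
Level 1: 1, 2, 5, 6, 12
Level 2: 4, 7, 8, 9, 10, 11, 13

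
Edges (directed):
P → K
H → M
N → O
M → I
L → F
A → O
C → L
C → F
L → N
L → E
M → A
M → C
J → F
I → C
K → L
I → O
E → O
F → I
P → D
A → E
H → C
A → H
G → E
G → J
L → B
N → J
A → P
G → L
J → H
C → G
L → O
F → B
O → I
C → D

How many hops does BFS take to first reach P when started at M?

Level 0: M
Level 1: A, C, I
Level 2: D, E, F, G, H, L, O, P
Level 3: B, J, K, N
P first appears at level 2.

2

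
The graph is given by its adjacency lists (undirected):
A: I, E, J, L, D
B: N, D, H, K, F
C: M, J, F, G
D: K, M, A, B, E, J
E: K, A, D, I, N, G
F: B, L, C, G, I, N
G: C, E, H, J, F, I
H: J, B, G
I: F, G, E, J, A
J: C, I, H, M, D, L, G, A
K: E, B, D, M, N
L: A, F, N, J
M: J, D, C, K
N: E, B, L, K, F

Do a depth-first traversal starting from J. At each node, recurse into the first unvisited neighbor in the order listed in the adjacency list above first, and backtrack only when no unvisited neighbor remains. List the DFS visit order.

Visit J
J → C
C → M
M → D
D → K
K → E
E → A
A → I
I → F
F → B
B → N
N → L
B → H
H → G

J -> C -> M -> D -> K -> E -> A -> I -> F -> B -> N -> L -> H -> G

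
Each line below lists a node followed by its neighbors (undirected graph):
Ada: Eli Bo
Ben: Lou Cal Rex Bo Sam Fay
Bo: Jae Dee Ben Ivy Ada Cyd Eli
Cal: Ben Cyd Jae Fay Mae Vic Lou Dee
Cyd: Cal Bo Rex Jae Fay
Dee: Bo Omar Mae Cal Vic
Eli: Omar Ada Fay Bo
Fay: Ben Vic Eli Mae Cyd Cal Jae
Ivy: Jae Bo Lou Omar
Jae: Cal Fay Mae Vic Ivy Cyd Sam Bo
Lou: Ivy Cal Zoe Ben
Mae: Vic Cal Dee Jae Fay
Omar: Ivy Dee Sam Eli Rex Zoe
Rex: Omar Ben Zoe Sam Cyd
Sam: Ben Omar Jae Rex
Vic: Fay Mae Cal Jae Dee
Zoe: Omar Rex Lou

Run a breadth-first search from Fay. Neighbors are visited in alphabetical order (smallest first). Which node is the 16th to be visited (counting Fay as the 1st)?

Ivy

Visit Fay; enqueue Ben, Cal, Cyd, Eli, Jae, Mae, Vic → queue [Ben, Cal, Cyd, Eli, Jae, Mae, Vic]
Visit Ben; enqueue Bo, Lou, Rex, Sam → queue [Cal, Cyd, Eli, Jae, Mae, Vic, Bo, Lou, Rex, Sam]
Visit Cal; enqueue Dee → queue [Cyd, Eli, Jae, Mae, Vic, Bo, Lou, Rex, Sam, Dee]
Visit Cyd → queue [Eli, Jae, Mae, Vic, Bo, Lou, Rex, Sam, Dee]
Visit Eli; enqueue Ada, Omar → queue [Jae, Mae, Vic, Bo, Lou, Rex, Sam, Dee, Ada, Omar]
Visit Jae; enqueue Ivy → queue [Mae, Vic, Bo, Lou, Rex, Sam, Dee, Ada, Omar, Ivy]
Visit Mae → queue [Vic, Bo, Lou, Rex, Sam, Dee, Ada, Omar, Ivy]
Visit Vic → queue [Bo, Lou, Rex, Sam, Dee, Ada, Omar, Ivy]
Visit Bo → queue [Lou, Rex, Sam, Dee, Ada, Omar, Ivy]
Visit Lou; enqueue Zoe → queue [Rex, Sam, Dee, Ada, Omar, Ivy, Zoe]
Visit Rex → queue [Sam, Dee, Ada, Omar, Ivy, Zoe]
Visit Sam → queue [Dee, Ada, Omar, Ivy, Zoe]
Visit Dee → queue [Ada, Omar, Ivy, Zoe]
Visit Ada → queue [Omar, Ivy, Zoe]
Visit Omar → queue [Ivy, Zoe]
Visit Ivy → queue [Zoe]
Visit Zoe → queue []

Visit order: Fay, Ben, Cal, Cyd, Eli, Jae, Mae, Vic, Bo, Lou, Rex, Sam, Dee, Ada, Omar, Ivy, Zoe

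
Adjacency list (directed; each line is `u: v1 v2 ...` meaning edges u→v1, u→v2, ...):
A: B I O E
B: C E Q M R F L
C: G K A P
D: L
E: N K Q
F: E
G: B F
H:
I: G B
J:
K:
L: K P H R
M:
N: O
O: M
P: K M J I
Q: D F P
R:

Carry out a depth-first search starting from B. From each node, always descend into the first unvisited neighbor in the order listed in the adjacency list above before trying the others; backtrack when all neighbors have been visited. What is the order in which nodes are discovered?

Visit B
B → C
C → G
G → F
F → E
E → N
N → O
O → M
E → K
E → Q
Q → D
D → L
L → P
P → J
P → I
L → H
L → R
C → A

B -> C -> G -> F -> E -> N -> O -> M -> K -> Q -> D -> L -> P -> J -> I -> H -> R -> A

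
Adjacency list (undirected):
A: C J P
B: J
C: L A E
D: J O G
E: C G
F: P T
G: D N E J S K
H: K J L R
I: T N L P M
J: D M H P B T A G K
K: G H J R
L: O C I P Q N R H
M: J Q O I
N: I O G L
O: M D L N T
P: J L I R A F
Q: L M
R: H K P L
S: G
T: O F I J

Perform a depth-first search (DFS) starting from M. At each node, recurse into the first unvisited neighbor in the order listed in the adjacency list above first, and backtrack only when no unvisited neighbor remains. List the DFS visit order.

M → J → D → O → L → C → A → P → I → T → F → N → G → E → S → K → H → R → Q → B

Visit M
M → J
J → D
D → O
O → L
L → C
C → A
A → P
P → I
I → T
T → F
I → N
N → G
G → E
G → S
G → K
K → H
H → R
L → Q
J → B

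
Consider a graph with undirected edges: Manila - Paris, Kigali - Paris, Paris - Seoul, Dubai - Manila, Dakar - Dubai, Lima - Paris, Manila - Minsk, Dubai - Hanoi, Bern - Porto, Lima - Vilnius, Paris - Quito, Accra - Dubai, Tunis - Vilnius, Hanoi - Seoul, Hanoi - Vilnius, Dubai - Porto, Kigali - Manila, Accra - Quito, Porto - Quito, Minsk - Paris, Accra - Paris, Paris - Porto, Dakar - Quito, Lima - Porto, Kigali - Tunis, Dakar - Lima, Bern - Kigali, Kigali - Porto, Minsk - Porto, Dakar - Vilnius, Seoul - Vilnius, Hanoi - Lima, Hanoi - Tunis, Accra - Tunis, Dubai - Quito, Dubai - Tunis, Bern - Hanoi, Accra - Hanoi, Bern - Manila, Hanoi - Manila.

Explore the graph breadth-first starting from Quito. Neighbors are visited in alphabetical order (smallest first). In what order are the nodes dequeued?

Quito Accra Dakar Dubai Paris Porto Hanoi Tunis Lima Vilnius Manila Kigali Minsk Seoul Bern

Visit Quito; enqueue Accra, Dakar, Dubai, Paris, Porto → queue [Accra, Dakar, Dubai, Paris, Porto]
Visit Accra; enqueue Hanoi, Tunis → queue [Dakar, Dubai, Paris, Porto, Hanoi, Tunis]
Visit Dakar; enqueue Lima, Vilnius → queue [Dubai, Paris, Porto, Hanoi, Tunis, Lima, Vilnius]
Visit Dubai; enqueue Manila → queue [Paris, Porto, Hanoi, Tunis, Lima, Vilnius, Manila]
Visit Paris; enqueue Kigali, Minsk, Seoul → queue [Porto, Hanoi, Tunis, Lima, Vilnius, Manila, Kigali, Minsk, Seoul]
Visit Porto; enqueue Bern → queue [Hanoi, Tunis, Lima, Vilnius, Manila, Kigali, Minsk, Seoul, Bern]
Visit Hanoi → queue [Tunis, Lima, Vilnius, Manila, Kigali, Minsk, Seoul, Bern]
Visit Tunis → queue [Lima, Vilnius, Manila, Kigali, Minsk, Seoul, Bern]
Visit Lima → queue [Vilnius, Manila, Kigali, Minsk, Seoul, Bern]
Visit Vilnius → queue [Manila, Kigali, Minsk, Seoul, Bern]
Visit Manila → queue [Kigali, Minsk, Seoul, Bern]
Visit Kigali → queue [Minsk, Seoul, Bern]
Visit Minsk → queue [Seoul, Bern]
Visit Seoul → queue [Bern]
Visit Bern → queue []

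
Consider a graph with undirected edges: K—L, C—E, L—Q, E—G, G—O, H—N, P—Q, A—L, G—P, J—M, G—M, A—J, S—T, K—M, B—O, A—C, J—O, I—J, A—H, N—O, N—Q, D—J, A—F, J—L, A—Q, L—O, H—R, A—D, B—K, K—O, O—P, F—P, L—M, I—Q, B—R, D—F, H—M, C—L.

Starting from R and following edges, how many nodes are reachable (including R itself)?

18

BFS from R visits: R, B, H, K, O, A, M, N, L, G, J, P, C, D, F, Q, E, I
Reachable nodes: 18 of 20 total.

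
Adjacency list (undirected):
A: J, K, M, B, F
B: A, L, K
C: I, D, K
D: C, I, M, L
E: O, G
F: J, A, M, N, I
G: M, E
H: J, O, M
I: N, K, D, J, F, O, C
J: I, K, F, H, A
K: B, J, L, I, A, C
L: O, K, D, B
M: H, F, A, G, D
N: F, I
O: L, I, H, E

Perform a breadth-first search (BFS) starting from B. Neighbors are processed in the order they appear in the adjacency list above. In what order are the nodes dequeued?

B A L K J M F O D I C H G N E

Visit B; enqueue A, L, K → queue [A, L, K]
Visit A; enqueue J, M, F → queue [L, K, J, M, F]
Visit L; enqueue O, D → queue [K, J, M, F, O, D]
Visit K; enqueue I, C → queue [J, M, F, O, D, I, C]
Visit J; enqueue H → queue [M, F, O, D, I, C, H]
Visit M; enqueue G → queue [F, O, D, I, C, H, G]
Visit F; enqueue N → queue [O, D, I, C, H, G, N]
Visit O; enqueue E → queue [D, I, C, H, G, N, E]
Visit D → queue [I, C, H, G, N, E]
Visit I → queue [C, H, G, N, E]
Visit C → queue [H, G, N, E]
Visit H → queue [G, N, E]
Visit G → queue [N, E]
Visit N → queue [E]
Visit E → queue []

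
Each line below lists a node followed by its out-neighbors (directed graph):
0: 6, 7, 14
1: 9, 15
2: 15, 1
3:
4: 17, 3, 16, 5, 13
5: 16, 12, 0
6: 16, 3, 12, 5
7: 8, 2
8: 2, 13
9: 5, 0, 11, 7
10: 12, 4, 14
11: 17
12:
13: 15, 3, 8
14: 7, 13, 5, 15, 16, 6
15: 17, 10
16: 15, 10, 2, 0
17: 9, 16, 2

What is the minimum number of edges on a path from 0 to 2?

2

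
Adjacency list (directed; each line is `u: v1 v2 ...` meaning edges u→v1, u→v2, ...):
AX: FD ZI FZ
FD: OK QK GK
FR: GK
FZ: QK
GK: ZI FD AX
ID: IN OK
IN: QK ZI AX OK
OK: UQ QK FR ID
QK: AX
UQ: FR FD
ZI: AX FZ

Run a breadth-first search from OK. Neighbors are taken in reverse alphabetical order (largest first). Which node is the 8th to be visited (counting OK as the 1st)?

IN

Visit OK; enqueue UQ, QK, ID, FR → queue [UQ, QK, ID, FR]
Visit UQ; enqueue FD → queue [QK, ID, FR, FD]
Visit QK; enqueue AX → queue [ID, FR, FD, AX]
Visit ID; enqueue IN → queue [FR, FD, AX, IN]
Visit FR; enqueue GK → queue [FD, AX, IN, GK]
Visit FD → queue [AX, IN, GK]
Visit AX; enqueue ZI, FZ → queue [IN, GK, ZI, FZ]
Visit IN → queue [GK, ZI, FZ]
Visit GK → queue [ZI, FZ]
Visit ZI → queue [FZ]
Visit FZ → queue []

Visit order: OK, UQ, QK, ID, FR, FD, AX, IN, GK, ZI, FZ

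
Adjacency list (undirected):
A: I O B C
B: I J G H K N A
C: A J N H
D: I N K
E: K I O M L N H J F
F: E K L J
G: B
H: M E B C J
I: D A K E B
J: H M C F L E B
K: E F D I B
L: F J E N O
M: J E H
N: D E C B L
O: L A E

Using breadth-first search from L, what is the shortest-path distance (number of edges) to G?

Level 0: L
Level 1: E, F, J, N, O
Level 2: A, B, C, D, H, I, K, M
Level 3: G
G first appears at level 3.

3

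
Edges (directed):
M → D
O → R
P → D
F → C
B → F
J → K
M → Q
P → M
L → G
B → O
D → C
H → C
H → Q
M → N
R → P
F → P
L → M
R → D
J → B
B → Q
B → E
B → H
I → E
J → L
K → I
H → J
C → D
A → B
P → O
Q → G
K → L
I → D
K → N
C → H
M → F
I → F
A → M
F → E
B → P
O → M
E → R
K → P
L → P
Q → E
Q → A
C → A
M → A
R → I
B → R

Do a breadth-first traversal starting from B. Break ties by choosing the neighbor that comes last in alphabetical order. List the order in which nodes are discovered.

Visit B; enqueue R, Q, P, O, H, F, E → queue [R, Q, P, O, H, F, E]
Visit R; enqueue I, D → queue [Q, P, O, H, F, E, I, D]
Visit Q; enqueue G, A → queue [P, O, H, F, E, I, D, G, A]
Visit P; enqueue M → queue [O, H, F, E, I, D, G, A, M]
Visit O → queue [H, F, E, I, D, G, A, M]
Visit H; enqueue J, C → queue [F, E, I, D, G, A, M, J, C]
Visit F → queue [E, I, D, G, A, M, J, C]
Visit E → queue [I, D, G, A, M, J, C]
Visit I → queue [D, G, A, M, J, C]
Visit D → queue [G, A, M, J, C]
Visit G → queue [A, M, J, C]
Visit A → queue [M, J, C]
Visit M; enqueue N → queue [J, C, N]
Visit J; enqueue L, K → queue [C, N, L, K]
Visit C → queue [N, L, K]
Visit N → queue [L, K]
Visit L → queue [K]
Visit K → queue []

B, R, Q, P, O, H, F, E, I, D, G, A, M, J, C, N, L, K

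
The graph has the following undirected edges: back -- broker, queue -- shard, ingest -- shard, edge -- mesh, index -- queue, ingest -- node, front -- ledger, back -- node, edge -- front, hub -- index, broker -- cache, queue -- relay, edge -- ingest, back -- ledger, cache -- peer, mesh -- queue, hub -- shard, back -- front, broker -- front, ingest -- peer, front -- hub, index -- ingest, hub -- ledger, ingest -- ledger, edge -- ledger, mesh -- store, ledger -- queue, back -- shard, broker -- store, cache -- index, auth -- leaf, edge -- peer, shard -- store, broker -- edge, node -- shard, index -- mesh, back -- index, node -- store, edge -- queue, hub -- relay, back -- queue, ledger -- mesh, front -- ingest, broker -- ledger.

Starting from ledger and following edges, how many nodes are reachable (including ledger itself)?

BFS from ledger visits: ledger, queue, mesh, ingest, hub, front, edge, broker, back, shard, relay, index, store, peer, node, cache
Reachable nodes: 16 of 18 total.

16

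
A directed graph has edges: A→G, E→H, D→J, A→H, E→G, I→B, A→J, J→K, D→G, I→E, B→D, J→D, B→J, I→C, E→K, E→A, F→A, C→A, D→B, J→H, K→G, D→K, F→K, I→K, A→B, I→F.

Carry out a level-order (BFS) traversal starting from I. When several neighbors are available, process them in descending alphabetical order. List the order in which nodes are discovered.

I → K → F → E → C → B → G → A → H → J → D

Visit I; enqueue K, F, E, C, B → queue [K, F, E, C, B]
Visit K; enqueue G → queue [F, E, C, B, G]
Visit F; enqueue A → queue [E, C, B, G, A]
Visit E; enqueue H → queue [C, B, G, A, H]
Visit C → queue [B, G, A, H]
Visit B; enqueue J, D → queue [G, A, H, J, D]
Visit G → queue [A, H, J, D]
Visit A → queue [H, J, D]
Visit H → queue [J, D]
Visit J → queue [D]
Visit D → queue []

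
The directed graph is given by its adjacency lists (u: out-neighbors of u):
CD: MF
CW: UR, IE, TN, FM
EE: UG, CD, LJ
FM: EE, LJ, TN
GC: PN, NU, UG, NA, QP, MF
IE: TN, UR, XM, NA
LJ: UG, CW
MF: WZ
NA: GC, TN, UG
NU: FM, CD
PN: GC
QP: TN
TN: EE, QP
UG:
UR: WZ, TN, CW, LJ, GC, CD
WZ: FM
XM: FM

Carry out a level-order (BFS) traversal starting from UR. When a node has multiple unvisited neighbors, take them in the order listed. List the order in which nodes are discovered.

Visit UR; enqueue WZ, TN, CW, LJ, GC, CD → queue [WZ, TN, CW, LJ, GC, CD]
Visit WZ; enqueue FM → queue [TN, CW, LJ, GC, CD, FM]
Visit TN; enqueue EE, QP → queue [CW, LJ, GC, CD, FM, EE, QP]
Visit CW; enqueue IE → queue [LJ, GC, CD, FM, EE, QP, IE]
Visit LJ; enqueue UG → queue [GC, CD, FM, EE, QP, IE, UG]
Visit GC; enqueue PN, NU, NA, MF → queue [CD, FM, EE, QP, IE, UG, PN, NU, NA, MF]
Visit CD → queue [FM, EE, QP, IE, UG, PN, NU, NA, MF]
Visit FM → queue [EE, QP, IE, UG, PN, NU, NA, MF]
Visit EE → queue [QP, IE, UG, PN, NU, NA, MF]
Visit QP → queue [IE, UG, PN, NU, NA, MF]
Visit IE; enqueue XM → queue [UG, PN, NU, NA, MF, XM]
Visit UG → queue [PN, NU, NA, MF, XM]
Visit PN → queue [NU, NA, MF, XM]
Visit NU → queue [NA, MF, XM]
Visit NA → queue [MF, XM]
Visit MF → queue [XM]
Visit XM → queue []

UR, WZ, TN, CW, LJ, GC, CD, FM, EE, QP, IE, UG, PN, NU, NA, MF, XM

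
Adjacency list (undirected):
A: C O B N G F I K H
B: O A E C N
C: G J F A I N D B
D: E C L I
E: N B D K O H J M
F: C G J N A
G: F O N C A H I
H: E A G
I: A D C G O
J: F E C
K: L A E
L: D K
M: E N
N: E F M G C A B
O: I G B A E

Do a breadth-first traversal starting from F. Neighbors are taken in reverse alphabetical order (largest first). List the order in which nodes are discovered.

F -> N -> J -> G -> C -> A -> M -> E -> B -> O -> I -> H -> D -> K -> L

Visit F; enqueue N, J, G, C, A → queue [N, J, G, C, A]
Visit N; enqueue M, E, B → queue [J, G, C, A, M, E, B]
Visit J → queue [G, C, A, M, E, B]
Visit G; enqueue O, I, H → queue [C, A, M, E, B, O, I, H]
Visit C; enqueue D → queue [A, M, E, B, O, I, H, D]
Visit A; enqueue K → queue [M, E, B, O, I, H, D, K]
Visit M → queue [E, B, O, I, H, D, K]
Visit E → queue [B, O, I, H, D, K]
Visit B → queue [O, I, H, D, K]
Visit O → queue [I, H, D, K]
Visit I → queue [H, D, K]
Visit H → queue [D, K]
Visit D; enqueue L → queue [K, L]
Visit K → queue [L]
Visit L → queue []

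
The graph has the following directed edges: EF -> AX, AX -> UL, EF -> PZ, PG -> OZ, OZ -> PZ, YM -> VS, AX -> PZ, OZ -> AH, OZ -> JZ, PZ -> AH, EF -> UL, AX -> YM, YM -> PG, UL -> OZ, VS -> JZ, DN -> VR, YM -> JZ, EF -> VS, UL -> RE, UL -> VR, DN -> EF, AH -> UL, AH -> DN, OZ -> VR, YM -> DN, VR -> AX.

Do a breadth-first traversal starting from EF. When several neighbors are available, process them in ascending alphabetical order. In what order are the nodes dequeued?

EF AX PZ UL VS YM AH OZ RE VR JZ DN PG

Visit EF; enqueue AX, PZ, UL, VS → queue [AX, PZ, UL, VS]
Visit AX; enqueue YM → queue [PZ, UL, VS, YM]
Visit PZ; enqueue AH → queue [UL, VS, YM, AH]
Visit UL; enqueue OZ, RE, VR → queue [VS, YM, AH, OZ, RE, VR]
Visit VS; enqueue JZ → queue [YM, AH, OZ, RE, VR, JZ]
Visit YM; enqueue DN, PG → queue [AH, OZ, RE, VR, JZ, DN, PG]
Visit AH → queue [OZ, RE, VR, JZ, DN, PG]
Visit OZ → queue [RE, VR, JZ, DN, PG]
Visit RE → queue [VR, JZ, DN, PG]
Visit VR → queue [JZ, DN, PG]
Visit JZ → queue [DN, PG]
Visit DN → queue [PG]
Visit PG → queue []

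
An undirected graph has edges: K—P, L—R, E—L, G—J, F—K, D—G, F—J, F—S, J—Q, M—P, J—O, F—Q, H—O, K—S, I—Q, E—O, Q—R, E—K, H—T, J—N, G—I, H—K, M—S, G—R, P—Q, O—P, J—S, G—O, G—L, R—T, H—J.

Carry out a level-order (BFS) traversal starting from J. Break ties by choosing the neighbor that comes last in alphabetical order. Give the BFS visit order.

J → S → Q → O → N → H → G → F → M → K → R → P → I → E → T → L → D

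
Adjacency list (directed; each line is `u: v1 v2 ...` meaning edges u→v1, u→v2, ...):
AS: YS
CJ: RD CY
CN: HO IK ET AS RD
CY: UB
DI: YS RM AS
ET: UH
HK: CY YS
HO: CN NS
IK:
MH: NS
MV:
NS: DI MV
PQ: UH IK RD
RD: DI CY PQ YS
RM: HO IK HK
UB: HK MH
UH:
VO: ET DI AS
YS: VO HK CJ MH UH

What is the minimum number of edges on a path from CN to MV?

Level 0: CN
Level 1: AS, ET, HO, IK, RD
Level 2: CY, DI, NS, PQ, UH, YS
Level 3: CJ, HK, MH, MV, RM, UB, VO
MV first appears at level 3.

3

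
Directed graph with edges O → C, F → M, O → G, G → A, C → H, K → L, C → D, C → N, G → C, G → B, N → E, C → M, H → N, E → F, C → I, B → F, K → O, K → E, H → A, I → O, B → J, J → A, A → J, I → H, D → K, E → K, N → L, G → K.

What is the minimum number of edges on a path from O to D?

2

Level 0: O
Level 1: C, G
Level 2: A, B, D, H, I, K, M, N
Level 3: E, F, J, L
D first appears at level 2.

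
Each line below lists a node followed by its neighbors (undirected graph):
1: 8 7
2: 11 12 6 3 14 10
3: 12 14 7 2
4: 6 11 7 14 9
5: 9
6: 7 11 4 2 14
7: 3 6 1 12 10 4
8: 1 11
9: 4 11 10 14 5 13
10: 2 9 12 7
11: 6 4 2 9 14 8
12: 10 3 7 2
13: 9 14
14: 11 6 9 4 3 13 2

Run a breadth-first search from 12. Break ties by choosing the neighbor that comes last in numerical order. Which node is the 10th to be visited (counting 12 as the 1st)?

Visit 12; enqueue 10, 7, 3, 2 → queue [10, 7, 3, 2]
Visit 10; enqueue 9 → queue [7, 3, 2, 9]
Visit 7; enqueue 6, 4, 1 → queue [3, 2, 9, 6, 4, 1]
Visit 3; enqueue 14 → queue [2, 9, 6, 4, 1, 14]
Visit 2; enqueue 11 → queue [9, 6, 4, 1, 14, 11]
Visit 9; enqueue 13, 5 → queue [6, 4, 1, 14, 11, 13, 5]
Visit 6 → queue [4, 1, 14, 11, 13, 5]
Visit 4 → queue [1, 14, 11, 13, 5]
Visit 1; enqueue 8 → queue [14, 11, 13, 5, 8]
Visit 14 → queue [11, 13, 5, 8]
Visit 11 → queue [13, 5, 8]
Visit 13 → queue [5, 8]
Visit 5 → queue [8]
Visit 8 → queue []

Visit order: 12, 10, 7, 3, 2, 9, 6, 4, 1, 14, 11, 13, 5, 8

14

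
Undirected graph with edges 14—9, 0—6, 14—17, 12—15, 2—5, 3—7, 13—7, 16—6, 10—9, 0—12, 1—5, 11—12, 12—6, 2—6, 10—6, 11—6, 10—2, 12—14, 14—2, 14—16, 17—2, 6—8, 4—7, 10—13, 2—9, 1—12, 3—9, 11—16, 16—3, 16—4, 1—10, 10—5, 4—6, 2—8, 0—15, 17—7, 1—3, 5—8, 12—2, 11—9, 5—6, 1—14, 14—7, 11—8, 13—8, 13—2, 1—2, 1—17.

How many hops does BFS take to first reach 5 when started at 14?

2

Level 0: 14
Level 1: 1, 2, 7, 9, 12, 16, 17
Level 2: 0, 3, 4, 5, 6, 8, 10, 11, 13, 15
5 first appears at level 2.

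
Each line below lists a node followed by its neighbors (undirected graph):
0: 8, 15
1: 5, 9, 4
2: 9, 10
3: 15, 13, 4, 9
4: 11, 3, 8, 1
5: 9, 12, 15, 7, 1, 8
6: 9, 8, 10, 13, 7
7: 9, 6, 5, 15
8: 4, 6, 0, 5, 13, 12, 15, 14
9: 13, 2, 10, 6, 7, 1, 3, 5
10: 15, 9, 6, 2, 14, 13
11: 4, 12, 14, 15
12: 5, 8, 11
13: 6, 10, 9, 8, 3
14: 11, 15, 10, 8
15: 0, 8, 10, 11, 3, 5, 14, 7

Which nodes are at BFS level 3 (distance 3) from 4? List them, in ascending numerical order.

Level 0: 4
Level 1: 1, 3, 8, 11
Level 2: 0, 5, 6, 9, 12, 13, 14, 15
Level 3: 2, 7, 10

2, 7, 10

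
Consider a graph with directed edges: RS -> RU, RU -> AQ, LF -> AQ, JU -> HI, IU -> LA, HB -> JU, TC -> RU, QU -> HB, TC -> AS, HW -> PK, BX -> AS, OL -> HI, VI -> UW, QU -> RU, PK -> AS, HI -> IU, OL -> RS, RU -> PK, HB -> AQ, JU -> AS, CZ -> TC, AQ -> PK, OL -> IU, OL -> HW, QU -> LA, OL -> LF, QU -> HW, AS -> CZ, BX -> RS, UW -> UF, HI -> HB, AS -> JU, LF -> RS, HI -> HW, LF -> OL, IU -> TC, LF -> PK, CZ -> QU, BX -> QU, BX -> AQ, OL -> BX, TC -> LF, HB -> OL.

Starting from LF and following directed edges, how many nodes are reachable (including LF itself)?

BFS from LF visits: LF, AQ, OL, PK, RS, BX, HI, HW, IU, AS, RU, QU, HB, LA, TC, CZ, JU
Reachable nodes: 17 of 20 total.

17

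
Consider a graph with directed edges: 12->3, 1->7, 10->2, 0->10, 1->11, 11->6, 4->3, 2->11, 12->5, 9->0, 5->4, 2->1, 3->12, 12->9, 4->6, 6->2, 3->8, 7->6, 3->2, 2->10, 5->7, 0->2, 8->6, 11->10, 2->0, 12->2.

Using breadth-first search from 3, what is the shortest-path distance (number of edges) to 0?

2

Level 0: 3
Level 1: 2, 8, 12
Level 2: 0, 1, 5, 6, 9, 10, 11
Level 3: 4, 7
0 first appears at level 2.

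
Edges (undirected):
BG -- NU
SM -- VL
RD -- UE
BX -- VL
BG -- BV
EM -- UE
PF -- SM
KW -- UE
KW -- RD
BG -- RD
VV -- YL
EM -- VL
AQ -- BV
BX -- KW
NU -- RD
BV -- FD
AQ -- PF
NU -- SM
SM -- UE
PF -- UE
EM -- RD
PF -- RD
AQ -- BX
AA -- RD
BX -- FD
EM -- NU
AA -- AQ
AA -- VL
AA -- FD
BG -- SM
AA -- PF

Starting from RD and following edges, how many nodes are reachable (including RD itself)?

14

BFS from RD visits: RD, AA, BG, EM, KW, NU, PF, UE, AQ, FD, VL, BV, SM, BX
Reachable nodes: 14 of 16 total.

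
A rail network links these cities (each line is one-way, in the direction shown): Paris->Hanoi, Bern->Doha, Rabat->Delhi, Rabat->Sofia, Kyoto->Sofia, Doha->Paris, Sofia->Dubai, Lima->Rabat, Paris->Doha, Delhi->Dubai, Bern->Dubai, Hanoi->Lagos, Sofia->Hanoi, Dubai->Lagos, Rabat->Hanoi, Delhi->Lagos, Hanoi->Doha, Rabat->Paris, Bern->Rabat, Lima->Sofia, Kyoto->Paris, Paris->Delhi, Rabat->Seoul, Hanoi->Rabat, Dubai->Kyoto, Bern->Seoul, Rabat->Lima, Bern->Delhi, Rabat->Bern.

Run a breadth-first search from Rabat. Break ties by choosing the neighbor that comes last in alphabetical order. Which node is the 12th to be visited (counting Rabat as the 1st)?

Visit Rabat; enqueue Sofia, Seoul, Paris, Lima, Hanoi, Delhi, Bern → queue [Sofia, Seoul, Paris, Lima, Hanoi, Delhi, Bern]
Visit Sofia; enqueue Dubai → queue [Seoul, Paris, Lima, Hanoi, Delhi, Bern, Dubai]
Visit Seoul → queue [Paris, Lima, Hanoi, Delhi, Bern, Dubai]
Visit Paris; enqueue Doha → queue [Lima, Hanoi, Delhi, Bern, Dubai, Doha]
Visit Lima → queue [Hanoi, Delhi, Bern, Dubai, Doha]
Visit Hanoi; enqueue Lagos → queue [Delhi, Bern, Dubai, Doha, Lagos]
Visit Delhi → queue [Bern, Dubai, Doha, Lagos]
Visit Bern → queue [Dubai, Doha, Lagos]
Visit Dubai; enqueue Kyoto → queue [Doha, Lagos, Kyoto]
Visit Doha → queue [Lagos, Kyoto]
Visit Lagos → queue [Kyoto]
Visit Kyoto → queue []

Visit order: Rabat, Sofia, Seoul, Paris, Lima, Hanoi, Delhi, Bern, Dubai, Doha, Lagos, Kyoto

Kyoto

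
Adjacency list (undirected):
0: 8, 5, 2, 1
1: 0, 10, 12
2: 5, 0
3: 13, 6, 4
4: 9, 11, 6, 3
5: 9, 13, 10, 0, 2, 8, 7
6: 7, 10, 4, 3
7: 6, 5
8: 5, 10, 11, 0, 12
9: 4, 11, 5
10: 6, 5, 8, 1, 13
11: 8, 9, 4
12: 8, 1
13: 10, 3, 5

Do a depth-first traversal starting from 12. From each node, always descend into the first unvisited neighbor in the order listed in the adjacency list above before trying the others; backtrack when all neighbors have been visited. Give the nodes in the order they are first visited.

12 -> 8 -> 5 -> 9 -> 4 -> 11 -> 6 -> 7 -> 10 -> 1 -> 0 -> 2 -> 13 -> 3

Visit 12
12 → 8
8 → 5
5 → 9
9 → 4
4 → 11
4 → 6
6 → 7
6 → 10
10 → 1
1 → 0
0 → 2
10 → 13
13 → 3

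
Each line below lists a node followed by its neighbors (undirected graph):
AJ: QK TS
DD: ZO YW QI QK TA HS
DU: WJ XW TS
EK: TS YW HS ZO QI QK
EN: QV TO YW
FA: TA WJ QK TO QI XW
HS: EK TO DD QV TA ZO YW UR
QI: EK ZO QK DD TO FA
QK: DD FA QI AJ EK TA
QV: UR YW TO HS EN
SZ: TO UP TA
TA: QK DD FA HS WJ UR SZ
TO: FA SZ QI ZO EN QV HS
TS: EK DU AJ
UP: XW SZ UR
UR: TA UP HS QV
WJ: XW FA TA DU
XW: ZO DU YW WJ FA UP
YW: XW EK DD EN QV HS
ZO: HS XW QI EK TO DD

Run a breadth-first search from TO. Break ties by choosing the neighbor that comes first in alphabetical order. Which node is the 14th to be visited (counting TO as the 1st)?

Visit TO; enqueue EN, FA, HS, QI, QV, SZ, ZO → queue [EN, FA, HS, QI, QV, SZ, ZO]
Visit EN; enqueue YW → queue [FA, HS, QI, QV, SZ, ZO, YW]
Visit FA; enqueue QK, TA, WJ, XW → queue [HS, QI, QV, SZ, ZO, YW, QK, TA, WJ, XW]
Visit HS; enqueue DD, EK, UR → queue [QI, QV, SZ, ZO, YW, QK, TA, WJ, XW, DD, EK, UR]
Visit QI → queue [QV, SZ, ZO, YW, QK, TA, WJ, XW, DD, EK, UR]
Visit QV → queue [SZ, ZO, YW, QK, TA, WJ, XW, DD, EK, UR]
Visit SZ; enqueue UP → queue [ZO, YW, QK, TA, WJ, XW, DD, EK, UR, UP]
Visit ZO → queue [YW, QK, TA, WJ, XW, DD, EK, UR, UP]
Visit YW → queue [QK, TA, WJ, XW, DD, EK, UR, UP]
Visit QK; enqueue AJ → queue [TA, WJ, XW, DD, EK, UR, UP, AJ]
Visit TA → queue [WJ, XW, DD, EK, UR, UP, AJ]
Visit WJ; enqueue DU → queue [XW, DD, EK, UR, UP, AJ, DU]
Visit XW → queue [DD, EK, UR, UP, AJ, DU]
Visit DD → queue [EK, UR, UP, AJ, DU]
Visit EK; enqueue TS → queue [UR, UP, AJ, DU, TS]
Visit UR → queue [UP, AJ, DU, TS]
Visit UP → queue [AJ, DU, TS]
Visit AJ → queue [DU, TS]
Visit DU → queue [TS]
Visit TS → queue []

Visit order: TO, EN, FA, HS, QI, QV, SZ, ZO, YW, QK, TA, WJ, XW, DD, EK, UR, UP, AJ, DU, TS

DD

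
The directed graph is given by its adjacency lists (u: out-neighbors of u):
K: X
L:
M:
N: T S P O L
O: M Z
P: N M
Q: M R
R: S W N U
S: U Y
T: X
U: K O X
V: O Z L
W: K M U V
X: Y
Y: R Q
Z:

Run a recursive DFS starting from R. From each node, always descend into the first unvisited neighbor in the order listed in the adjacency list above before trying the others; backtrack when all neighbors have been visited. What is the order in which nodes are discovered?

R -> S -> U -> K -> X -> Y -> Q -> M -> O -> Z -> W -> V -> L -> N -> T -> P

Visit R
R → S
S → U
U → K
K → X
X → Y
Y → Q
Q → M
U → O
O → Z
R → W
W → V
V → L
R → N
N → T
N → P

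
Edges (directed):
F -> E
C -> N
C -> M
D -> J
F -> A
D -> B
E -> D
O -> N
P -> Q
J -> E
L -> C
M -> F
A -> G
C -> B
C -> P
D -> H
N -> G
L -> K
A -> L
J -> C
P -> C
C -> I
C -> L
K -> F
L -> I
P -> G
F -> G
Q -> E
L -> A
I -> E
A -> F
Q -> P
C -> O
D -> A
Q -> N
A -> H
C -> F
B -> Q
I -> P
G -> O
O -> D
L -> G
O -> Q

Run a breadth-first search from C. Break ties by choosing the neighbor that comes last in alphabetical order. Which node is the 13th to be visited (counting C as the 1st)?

K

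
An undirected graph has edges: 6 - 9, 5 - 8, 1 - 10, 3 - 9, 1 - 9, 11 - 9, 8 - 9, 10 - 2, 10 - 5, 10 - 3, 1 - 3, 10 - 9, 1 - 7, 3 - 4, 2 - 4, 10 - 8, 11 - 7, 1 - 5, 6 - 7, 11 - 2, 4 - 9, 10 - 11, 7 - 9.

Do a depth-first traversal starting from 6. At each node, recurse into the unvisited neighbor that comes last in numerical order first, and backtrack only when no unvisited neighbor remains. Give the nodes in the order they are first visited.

Visit 6
6 → 9
9 → 11
11 → 10
10 → 8
8 → 5
5 → 1
1 → 7
1 → 3
3 → 4
4 → 2

6 -> 9 -> 11 -> 10 -> 8 -> 5 -> 1 -> 7 -> 3 -> 4 -> 2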